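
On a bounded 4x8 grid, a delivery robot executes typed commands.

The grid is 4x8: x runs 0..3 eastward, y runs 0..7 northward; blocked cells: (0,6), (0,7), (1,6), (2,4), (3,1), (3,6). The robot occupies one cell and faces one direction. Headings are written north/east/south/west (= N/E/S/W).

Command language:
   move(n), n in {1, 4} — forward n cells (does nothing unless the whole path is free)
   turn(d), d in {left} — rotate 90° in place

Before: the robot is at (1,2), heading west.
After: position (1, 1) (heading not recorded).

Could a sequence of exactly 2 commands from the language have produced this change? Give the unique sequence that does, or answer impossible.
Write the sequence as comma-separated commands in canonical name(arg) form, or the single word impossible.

key: order matters: swapping turn(left) and move(1) lands elsewhere
begin: at (1,2), heading west
t=1 turn(left) ⇒ at (1,2), heading south
t=2 move(1) ⇒ at (1,1), heading south
all 9 alternatives checked — unique.

turn(left), move(1)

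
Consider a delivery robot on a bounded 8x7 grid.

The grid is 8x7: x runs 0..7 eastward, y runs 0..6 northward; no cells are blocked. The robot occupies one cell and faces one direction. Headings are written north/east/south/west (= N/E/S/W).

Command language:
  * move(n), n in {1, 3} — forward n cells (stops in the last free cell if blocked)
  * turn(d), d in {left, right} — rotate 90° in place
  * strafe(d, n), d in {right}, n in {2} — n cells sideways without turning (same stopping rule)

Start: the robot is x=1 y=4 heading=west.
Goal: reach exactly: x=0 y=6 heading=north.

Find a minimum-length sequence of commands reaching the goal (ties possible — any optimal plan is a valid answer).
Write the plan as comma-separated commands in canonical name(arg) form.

begin: x=1 y=4 heading=west
t=1 move(1) ⇒ x=0 y=4 heading=west
t=2 turn(right) ⇒ x=0 y=4 heading=north
t=3 move(3) ⇒ x=0 y=6 heading=north
minimal: 3 command(s), checked below 3.

move(1), turn(right), move(3)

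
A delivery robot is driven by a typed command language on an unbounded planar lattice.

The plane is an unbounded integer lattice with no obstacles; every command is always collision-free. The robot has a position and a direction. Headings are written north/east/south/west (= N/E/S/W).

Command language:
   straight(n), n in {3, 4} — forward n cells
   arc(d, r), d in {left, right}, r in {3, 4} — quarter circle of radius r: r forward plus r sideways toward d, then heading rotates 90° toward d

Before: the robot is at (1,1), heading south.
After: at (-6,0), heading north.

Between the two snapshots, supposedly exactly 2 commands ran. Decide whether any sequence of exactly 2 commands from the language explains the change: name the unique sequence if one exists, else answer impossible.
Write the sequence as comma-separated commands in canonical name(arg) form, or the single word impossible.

key: cell and facing (now N) both changed — the 2 commands mix motion and turning
start: at (1,1), heading south
step 1 (arc(right, 4)): at (-3,-3), heading west
step 2 (arc(right, 3)): at (-6,0), heading north
all 36 alternatives checked — unique.

arc(right, 4), arc(right, 3)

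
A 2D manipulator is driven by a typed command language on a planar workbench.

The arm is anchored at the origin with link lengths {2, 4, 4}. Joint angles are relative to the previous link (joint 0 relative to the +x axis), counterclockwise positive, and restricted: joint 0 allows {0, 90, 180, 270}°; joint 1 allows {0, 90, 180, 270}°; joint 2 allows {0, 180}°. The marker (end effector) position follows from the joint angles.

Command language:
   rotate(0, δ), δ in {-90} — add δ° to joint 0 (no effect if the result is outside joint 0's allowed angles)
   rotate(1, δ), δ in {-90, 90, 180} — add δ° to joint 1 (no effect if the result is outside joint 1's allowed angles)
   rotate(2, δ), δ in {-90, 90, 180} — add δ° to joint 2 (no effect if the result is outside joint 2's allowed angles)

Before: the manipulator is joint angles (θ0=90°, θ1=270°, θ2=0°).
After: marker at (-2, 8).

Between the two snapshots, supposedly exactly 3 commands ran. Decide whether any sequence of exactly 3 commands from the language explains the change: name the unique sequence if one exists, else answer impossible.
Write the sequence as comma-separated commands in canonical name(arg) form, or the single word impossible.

t0: joint angles (θ0=90°, θ1=270°, θ2=0°)
step 1 (rotate(0, -90)): joint angles (θ0=0°, θ1=270°, θ2=0°)
step 2 (rotate(0, -90)): joint angles (θ0=270°, θ1=270°, θ2=0°)
step 3 (rotate(0, -90)): joint angles (θ0=180°, θ1=270°, θ2=0°)
uniquely the one of 343 3-step routes that fits.

rotate(0, -90), rotate(0, -90), rotate(0, -90)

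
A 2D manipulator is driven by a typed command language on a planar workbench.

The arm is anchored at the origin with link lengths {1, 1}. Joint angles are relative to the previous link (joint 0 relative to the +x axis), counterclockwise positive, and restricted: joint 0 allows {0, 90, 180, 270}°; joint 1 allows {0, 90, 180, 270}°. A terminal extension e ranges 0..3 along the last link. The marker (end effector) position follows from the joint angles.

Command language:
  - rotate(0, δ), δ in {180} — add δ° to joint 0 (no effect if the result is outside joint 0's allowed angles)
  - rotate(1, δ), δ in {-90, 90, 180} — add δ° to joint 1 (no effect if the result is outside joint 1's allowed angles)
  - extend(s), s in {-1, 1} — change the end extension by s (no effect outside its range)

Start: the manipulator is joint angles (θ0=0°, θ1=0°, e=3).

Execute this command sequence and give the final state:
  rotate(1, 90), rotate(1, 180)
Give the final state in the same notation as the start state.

from: joint angles (θ0=0°, θ1=0°, e=3)
[1] after rotate(1, 90): joint angles (θ0=0°, θ1=90°, e=3)
[2] after rotate(1, 180): joint angles (θ0=0°, θ1=270°, e=3)

joint angles (θ0=0°, θ1=270°, e=3)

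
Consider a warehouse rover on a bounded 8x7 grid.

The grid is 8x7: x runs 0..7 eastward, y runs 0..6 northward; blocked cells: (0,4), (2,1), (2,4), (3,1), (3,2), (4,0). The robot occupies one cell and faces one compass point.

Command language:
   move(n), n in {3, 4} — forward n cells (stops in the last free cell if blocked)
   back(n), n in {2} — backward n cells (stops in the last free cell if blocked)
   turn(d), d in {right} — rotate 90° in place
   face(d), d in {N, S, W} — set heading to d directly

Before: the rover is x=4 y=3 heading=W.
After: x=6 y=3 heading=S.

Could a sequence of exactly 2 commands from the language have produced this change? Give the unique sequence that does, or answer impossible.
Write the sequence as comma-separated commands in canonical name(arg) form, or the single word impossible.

back(2), face(S)

key: cell and facing (now S) both changed — the 2 commands mix motion and turning
start: x=4 y=3 heading=W
[1] after back(2): x=6 y=3 heading=W
[2] after face(S): x=6 y=3 heading=S
all 49 alternatives checked — unique.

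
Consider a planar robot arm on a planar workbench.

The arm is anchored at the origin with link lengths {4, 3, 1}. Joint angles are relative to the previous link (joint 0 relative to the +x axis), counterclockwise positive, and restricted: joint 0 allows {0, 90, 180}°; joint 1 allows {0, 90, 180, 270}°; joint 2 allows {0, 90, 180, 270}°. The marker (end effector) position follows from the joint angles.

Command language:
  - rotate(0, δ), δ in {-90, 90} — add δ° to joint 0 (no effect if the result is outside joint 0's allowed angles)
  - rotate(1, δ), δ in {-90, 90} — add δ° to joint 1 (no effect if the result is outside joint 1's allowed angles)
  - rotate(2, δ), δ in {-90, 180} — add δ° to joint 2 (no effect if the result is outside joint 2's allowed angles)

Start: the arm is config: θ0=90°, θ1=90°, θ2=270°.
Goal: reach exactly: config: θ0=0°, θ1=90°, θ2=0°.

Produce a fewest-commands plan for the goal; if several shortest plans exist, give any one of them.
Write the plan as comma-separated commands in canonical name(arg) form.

from: config: θ0=90°, θ1=90°, θ2=270°
t=1 rotate(0, -90) ⇒ config: θ0=0°, θ1=90°, θ2=270°
t=2 rotate(2, 180) ⇒ config: θ0=0°, θ1=90°, θ2=90°
t=3 rotate(2, -90) ⇒ config: θ0=0°, θ1=90°, θ2=0°
minimal: 3 command(s), checked below 3.

rotate(0, -90), rotate(2, 180), rotate(2, -90)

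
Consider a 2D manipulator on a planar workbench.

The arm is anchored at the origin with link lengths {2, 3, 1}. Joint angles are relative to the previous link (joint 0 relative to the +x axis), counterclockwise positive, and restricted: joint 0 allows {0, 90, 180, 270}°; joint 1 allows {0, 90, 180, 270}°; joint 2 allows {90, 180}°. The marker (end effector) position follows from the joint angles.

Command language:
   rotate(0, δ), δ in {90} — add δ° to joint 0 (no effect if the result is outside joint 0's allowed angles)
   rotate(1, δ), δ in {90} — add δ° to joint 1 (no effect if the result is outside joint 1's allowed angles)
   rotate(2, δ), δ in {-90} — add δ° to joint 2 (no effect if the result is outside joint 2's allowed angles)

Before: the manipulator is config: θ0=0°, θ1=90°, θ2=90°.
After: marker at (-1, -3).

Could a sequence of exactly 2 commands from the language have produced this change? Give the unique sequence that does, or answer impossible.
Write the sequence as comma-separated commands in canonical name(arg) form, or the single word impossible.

rotate(0, 90), rotate(0, 90)

start: config: θ0=0°, θ1=90°, θ2=90°
1. rotate(0, 90) → config: θ0=90°, θ1=90°, θ2=90°
2. rotate(0, 90) → config: θ0=180°, θ1=90°, θ2=90°
all 9 alternatives checked — unique.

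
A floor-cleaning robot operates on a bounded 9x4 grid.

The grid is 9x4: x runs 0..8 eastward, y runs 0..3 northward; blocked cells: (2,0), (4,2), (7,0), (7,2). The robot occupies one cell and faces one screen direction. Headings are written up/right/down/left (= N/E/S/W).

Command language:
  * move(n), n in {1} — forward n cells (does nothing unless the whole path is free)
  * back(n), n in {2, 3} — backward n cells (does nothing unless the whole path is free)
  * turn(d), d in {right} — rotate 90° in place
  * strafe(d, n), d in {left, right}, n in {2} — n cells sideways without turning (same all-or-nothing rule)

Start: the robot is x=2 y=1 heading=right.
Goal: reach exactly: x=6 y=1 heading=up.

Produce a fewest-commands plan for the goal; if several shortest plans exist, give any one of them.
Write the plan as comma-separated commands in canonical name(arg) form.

start: x=2 y=1 heading=right
1. move(1) → x=3 y=1 heading=right
2. turn(right) → x=3 y=1 heading=down
3. turn(right) → x=3 y=1 heading=left
4. back(3) → x=6 y=1 heading=left
5. turn(right) → x=6 y=1 heading=up
no 4-step plan works, so 5 is optimal.

move(1), turn(right), turn(right), back(3), turn(right)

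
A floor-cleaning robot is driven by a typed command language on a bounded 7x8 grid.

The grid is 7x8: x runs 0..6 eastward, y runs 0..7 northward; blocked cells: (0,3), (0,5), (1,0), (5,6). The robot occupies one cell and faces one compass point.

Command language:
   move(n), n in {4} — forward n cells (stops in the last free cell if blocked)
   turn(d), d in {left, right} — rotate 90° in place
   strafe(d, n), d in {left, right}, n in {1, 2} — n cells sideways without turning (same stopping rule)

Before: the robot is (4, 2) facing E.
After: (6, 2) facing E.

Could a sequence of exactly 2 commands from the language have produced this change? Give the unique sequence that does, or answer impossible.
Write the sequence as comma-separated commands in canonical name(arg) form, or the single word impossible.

move(4), move(4)

key: the first move(4) runs into the grid edge before its full distance
begin: (4, 2) facing E
step 1 (move(4)): (6, 2) facing E
step 2 (move(4)): (6, 2) facing E
no other 2-command option fits: unique.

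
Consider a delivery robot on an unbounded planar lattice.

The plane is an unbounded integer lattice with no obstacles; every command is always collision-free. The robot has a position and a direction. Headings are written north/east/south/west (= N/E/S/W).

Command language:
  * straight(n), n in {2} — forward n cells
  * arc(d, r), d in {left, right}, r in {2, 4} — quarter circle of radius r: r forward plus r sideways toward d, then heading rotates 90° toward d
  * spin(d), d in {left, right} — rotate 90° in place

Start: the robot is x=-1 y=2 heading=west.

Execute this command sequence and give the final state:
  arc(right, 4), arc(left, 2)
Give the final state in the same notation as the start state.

start: x=-1 y=2 heading=west
1. arc(right, 4) → x=-5 y=6 heading=north
2. arc(left, 2) → x=-7 y=8 heading=west

x=-7 y=8 heading=west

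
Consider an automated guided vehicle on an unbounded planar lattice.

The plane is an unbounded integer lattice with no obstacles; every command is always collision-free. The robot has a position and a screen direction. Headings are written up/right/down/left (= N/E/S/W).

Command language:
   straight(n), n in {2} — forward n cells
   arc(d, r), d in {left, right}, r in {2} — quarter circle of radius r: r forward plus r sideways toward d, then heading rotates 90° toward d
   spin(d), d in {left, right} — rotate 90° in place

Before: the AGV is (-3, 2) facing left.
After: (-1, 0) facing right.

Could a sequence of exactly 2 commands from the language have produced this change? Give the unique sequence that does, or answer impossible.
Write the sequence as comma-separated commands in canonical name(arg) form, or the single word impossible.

spin(left), arc(left, 2)

key: position moved to (-1,0) AND the heading swung to E — translation plus rotation needed
start: (-3, 2) facing left
1. spin(left) → (-3, 2) facing down
2. arc(left, 2) → (-1, 0) facing right
all 25 alternatives checked — unique.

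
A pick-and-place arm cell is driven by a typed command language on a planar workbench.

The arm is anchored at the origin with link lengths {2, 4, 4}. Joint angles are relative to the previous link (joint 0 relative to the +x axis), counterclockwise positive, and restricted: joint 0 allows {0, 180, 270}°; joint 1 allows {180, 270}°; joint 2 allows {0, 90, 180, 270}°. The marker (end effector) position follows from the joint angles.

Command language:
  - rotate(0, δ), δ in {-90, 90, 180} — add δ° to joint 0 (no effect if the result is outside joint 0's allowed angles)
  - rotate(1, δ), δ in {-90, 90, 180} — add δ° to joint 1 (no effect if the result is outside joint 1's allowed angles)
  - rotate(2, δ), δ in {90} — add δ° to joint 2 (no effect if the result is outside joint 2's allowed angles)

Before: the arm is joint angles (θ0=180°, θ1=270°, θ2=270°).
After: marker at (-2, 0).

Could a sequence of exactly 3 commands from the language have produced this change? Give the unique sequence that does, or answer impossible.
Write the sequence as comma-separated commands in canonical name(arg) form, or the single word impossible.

rotate(2, 90), rotate(2, 90), rotate(2, 90)

initial: joint angles (θ0=180°, θ1=270°, θ2=270°)
step 1 (rotate(2, 90)): joint angles (θ0=180°, θ1=270°, θ2=0°)
step 2 (rotate(2, 90)): joint angles (θ0=180°, θ1=270°, θ2=90°)
step 3 (rotate(2, 90)): joint angles (θ0=180°, θ1=270°, θ2=180°)
no other 3-command option fits: unique.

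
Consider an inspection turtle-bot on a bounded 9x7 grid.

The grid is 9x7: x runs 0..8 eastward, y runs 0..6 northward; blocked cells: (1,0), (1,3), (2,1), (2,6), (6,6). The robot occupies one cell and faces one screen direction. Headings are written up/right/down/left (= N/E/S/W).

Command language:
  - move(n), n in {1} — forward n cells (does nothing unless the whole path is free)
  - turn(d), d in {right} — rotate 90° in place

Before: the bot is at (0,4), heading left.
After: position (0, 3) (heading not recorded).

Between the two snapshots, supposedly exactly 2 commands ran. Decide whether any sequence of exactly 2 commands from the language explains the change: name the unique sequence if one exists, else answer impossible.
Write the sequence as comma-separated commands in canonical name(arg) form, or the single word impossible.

all 4 sequences checked — none match.

impossible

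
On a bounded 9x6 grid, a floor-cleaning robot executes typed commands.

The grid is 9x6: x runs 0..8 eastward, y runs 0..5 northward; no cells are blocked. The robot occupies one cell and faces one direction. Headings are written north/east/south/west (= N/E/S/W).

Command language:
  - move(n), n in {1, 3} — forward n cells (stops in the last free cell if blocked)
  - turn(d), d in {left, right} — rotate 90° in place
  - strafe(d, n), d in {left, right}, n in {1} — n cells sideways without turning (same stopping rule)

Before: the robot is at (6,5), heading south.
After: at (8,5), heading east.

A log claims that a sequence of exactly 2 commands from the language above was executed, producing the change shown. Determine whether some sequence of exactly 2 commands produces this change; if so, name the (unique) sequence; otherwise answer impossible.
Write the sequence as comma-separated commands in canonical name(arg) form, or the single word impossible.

key: position moved to (8,5) AND the heading swung to E — translation plus rotation needed
from: at (6,5), heading south
t=1 turn(left) ⇒ at (6,5), heading east
t=2 move(3) ⇒ at (8,5), heading east
no other 2-command option fits: unique.

turn(left), move(3)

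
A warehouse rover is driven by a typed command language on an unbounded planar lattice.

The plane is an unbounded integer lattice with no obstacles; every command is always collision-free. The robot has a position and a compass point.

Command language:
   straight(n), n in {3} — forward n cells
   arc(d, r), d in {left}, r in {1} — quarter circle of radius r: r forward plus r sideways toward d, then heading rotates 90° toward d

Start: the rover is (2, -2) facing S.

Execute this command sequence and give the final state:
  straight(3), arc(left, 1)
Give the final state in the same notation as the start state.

(3, -6) facing E

t0: (2, -2) facing S
step 1 (straight(3)): (2, -5) facing S
step 2 (arc(left, 1)): (3, -6) facing E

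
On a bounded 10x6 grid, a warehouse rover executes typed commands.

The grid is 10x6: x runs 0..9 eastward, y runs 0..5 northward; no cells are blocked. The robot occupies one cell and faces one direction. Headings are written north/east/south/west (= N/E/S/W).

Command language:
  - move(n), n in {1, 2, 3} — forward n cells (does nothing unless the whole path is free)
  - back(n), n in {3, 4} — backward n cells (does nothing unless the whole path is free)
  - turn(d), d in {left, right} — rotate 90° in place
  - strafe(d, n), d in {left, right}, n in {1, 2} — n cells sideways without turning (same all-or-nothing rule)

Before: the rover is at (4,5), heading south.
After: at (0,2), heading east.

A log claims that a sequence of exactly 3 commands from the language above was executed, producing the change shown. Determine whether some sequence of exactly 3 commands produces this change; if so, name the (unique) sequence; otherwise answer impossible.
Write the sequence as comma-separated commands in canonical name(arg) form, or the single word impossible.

move(3), turn(left), back(4)

key: position moved to (0,2) AND the heading swung to E — translation plus rotation needed
t0: at (4,5), heading south
[1] after move(3): at (4,2), heading south
[2] after turn(left): at (4,2), heading east
[3] after back(4): at (0,2), heading east
uniquely the one of 1331 3-step routes that fits.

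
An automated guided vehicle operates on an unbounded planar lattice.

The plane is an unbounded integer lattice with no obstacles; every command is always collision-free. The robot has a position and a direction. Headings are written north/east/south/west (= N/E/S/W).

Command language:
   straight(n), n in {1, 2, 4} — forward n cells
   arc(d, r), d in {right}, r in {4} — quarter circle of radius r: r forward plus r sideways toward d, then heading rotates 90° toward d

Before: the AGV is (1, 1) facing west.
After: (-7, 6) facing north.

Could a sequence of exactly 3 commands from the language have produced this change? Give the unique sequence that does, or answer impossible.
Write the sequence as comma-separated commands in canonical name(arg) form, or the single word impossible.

key: position moved to (-7,6) AND the heading swung to N — translation plus rotation needed
start: (1, 1) facing west
t=1 straight(4) ⇒ (-3, 1) facing west
t=2 arc(right, 4) ⇒ (-7, 5) facing north
t=3 straight(1) ⇒ (-7, 6) facing north
no rival 3-sequence matches.

straight(4), arc(right, 4), straight(1)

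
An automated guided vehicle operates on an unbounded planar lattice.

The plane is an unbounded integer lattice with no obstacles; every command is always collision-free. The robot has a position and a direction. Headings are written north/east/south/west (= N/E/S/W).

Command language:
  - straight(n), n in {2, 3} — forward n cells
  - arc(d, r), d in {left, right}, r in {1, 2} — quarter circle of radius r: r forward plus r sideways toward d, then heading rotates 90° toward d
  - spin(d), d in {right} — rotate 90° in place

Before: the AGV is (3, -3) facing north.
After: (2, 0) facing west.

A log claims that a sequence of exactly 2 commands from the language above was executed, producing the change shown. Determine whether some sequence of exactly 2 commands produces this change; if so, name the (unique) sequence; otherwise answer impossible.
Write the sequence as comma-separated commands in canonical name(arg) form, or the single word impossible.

key: cell and facing (now W) both changed — the 2 commands mix motion and turning
from: (3, -3) facing north
step 1 (straight(2)): (3, -1) facing north
step 2 (arc(left, 1)): (2, 0) facing west
all 49 alternatives checked — unique.

straight(2), arc(left, 1)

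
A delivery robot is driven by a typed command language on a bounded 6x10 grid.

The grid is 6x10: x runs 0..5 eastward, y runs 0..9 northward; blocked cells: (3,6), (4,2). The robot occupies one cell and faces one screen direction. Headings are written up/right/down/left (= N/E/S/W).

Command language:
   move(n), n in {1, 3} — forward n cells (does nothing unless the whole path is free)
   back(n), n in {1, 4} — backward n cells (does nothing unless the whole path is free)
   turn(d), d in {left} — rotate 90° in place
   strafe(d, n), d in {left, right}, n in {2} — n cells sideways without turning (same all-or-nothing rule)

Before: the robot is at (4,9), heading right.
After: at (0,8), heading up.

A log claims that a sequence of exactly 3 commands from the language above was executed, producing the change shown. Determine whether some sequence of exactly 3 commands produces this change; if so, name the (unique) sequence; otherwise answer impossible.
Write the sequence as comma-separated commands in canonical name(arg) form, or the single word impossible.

key: order matters: swapping back(4) and back(1) lands elsewhere
from: at (4,9), heading right
[1] after back(4): at (0,9), heading right
[2] after turn(left): at (0,9), heading up
[3] after back(1): at (0,8), heading up
no other 3-command option fits: unique.

back(4), turn(left), back(1)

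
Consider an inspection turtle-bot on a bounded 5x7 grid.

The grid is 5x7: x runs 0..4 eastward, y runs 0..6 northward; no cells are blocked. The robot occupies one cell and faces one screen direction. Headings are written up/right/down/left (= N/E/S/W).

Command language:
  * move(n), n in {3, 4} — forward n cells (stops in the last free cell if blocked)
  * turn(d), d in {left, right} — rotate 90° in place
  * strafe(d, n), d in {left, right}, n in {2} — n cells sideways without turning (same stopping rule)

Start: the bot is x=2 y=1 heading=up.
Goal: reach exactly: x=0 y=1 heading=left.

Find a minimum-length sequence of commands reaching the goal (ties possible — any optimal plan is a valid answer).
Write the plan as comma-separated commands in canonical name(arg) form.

turn(left), move(4)

start: x=2 y=1 heading=up
1. turn(left) → x=2 y=1 heading=left
2. move(4) → x=0 y=1 heading=left
nothing shorter than 2 reaches the goal.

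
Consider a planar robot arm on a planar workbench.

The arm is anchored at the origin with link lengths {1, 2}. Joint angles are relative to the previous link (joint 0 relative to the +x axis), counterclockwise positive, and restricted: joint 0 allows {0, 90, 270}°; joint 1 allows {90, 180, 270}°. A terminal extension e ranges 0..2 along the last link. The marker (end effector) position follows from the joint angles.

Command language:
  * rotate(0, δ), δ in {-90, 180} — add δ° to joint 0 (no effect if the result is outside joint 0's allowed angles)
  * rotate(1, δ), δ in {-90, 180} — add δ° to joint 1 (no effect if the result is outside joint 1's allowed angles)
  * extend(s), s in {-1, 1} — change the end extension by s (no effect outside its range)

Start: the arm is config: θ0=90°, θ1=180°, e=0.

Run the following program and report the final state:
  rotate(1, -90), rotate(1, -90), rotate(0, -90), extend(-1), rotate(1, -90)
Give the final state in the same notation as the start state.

config: θ0=0°, θ1=90°, e=0

begin: config: θ0=90°, θ1=180°, e=0
1. rotate(1, -90) → config: θ0=90°, θ1=90°, e=0
2. rotate(1, -90) → config: θ0=90°, θ1=90°, e=0
3. rotate(0, -90) → config: θ0=0°, θ1=90°, e=0
4. extend(-1) → config: θ0=0°, θ1=90°, e=0
5. rotate(1, -90) → config: θ0=0°, θ1=90°, e=0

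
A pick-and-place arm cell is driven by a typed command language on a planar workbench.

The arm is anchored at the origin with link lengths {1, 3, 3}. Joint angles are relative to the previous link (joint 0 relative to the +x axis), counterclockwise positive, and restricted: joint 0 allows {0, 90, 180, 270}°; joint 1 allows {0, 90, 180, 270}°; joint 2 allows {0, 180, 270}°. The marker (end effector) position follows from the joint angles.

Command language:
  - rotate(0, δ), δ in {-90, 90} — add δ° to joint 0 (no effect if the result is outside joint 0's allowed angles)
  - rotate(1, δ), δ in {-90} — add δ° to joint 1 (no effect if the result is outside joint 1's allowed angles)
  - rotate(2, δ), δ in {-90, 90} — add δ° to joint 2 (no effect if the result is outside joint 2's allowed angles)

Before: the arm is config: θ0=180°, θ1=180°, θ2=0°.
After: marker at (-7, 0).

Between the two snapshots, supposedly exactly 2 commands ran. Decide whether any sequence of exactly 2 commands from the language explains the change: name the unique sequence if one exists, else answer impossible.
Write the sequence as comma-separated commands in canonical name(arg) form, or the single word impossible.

rotate(1, -90), rotate(1, -90)

begin: config: θ0=180°, θ1=180°, θ2=0°
1. rotate(1, -90) → config: θ0=180°, θ1=90°, θ2=0°
2. rotate(1, -90) → config: θ0=180°, θ1=0°, θ2=0°
no other 2-command option fits: unique.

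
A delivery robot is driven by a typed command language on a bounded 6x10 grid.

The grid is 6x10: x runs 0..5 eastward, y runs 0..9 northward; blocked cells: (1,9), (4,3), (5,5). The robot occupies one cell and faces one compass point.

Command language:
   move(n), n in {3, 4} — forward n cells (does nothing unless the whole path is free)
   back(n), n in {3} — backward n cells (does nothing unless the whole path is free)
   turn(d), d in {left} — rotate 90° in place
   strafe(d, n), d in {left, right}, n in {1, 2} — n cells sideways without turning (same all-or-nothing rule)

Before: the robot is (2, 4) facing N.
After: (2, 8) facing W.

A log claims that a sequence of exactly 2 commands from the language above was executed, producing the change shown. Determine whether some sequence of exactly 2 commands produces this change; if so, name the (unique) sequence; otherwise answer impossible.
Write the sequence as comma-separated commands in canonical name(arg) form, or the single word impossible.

move(4), turn(left)

key: running turn(left) before move(4) would end elsewhere — order is forced
from: (2, 4) facing N
[1] after move(4): (2, 8) facing N
[2] after turn(left): (2, 8) facing W
no rival 2-sequence matches.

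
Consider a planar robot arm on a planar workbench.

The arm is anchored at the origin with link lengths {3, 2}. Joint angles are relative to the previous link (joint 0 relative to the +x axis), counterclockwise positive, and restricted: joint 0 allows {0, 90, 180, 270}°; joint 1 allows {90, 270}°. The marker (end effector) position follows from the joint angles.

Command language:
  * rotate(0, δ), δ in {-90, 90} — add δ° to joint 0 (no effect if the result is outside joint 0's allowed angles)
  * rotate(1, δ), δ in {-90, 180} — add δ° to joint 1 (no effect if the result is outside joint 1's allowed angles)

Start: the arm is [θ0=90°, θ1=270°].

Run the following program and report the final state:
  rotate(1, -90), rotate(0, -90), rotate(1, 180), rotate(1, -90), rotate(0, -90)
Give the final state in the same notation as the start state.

[θ0=270°, θ1=90°]

initial: [θ0=90°, θ1=270°]
t=1 rotate(1, -90) ⇒ [θ0=90°, θ1=270°]
t=2 rotate(0, -90) ⇒ [θ0=0°, θ1=270°]
t=3 rotate(1, 180) ⇒ [θ0=0°, θ1=90°]
t=4 rotate(1, -90) ⇒ [θ0=0°, θ1=90°]
t=5 rotate(0, -90) ⇒ [θ0=270°, θ1=90°]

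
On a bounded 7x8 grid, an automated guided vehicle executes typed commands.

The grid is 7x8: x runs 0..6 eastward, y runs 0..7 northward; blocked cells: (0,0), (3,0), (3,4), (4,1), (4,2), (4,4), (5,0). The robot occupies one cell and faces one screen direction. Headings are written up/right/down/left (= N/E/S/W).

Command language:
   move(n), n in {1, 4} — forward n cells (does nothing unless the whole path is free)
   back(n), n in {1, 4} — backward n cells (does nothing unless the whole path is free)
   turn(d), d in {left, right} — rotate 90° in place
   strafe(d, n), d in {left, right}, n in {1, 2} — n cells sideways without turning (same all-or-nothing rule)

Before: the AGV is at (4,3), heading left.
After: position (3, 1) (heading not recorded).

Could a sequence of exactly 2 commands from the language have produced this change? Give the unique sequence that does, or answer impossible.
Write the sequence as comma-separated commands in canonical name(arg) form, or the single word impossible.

move(1), strafe(left, 2)

key: running strafe(left, 2) before move(1) would end elsewhere — order is forced
t0: at (4,3), heading left
1. move(1) → at (3,3), heading left
2. strafe(left, 2) → at (3,1), heading left
no rival 2-sequence matches.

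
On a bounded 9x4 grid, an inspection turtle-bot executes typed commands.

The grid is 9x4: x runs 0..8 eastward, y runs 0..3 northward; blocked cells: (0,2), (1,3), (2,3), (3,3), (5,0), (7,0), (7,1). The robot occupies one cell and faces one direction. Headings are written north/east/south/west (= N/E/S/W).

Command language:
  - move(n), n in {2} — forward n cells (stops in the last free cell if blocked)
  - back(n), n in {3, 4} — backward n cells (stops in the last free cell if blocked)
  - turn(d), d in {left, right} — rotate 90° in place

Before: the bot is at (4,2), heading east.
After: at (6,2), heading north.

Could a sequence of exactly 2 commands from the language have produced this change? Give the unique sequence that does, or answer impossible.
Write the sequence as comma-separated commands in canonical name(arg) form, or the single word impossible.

move(2), turn(left)

key: cell and facing (now N) both changed — the 2 commands mix motion and turning
t0: at (4,2), heading east
t=1 move(2) ⇒ at (6,2), heading east
t=2 turn(left) ⇒ at (6,2), heading north
no rival 2-sequence matches.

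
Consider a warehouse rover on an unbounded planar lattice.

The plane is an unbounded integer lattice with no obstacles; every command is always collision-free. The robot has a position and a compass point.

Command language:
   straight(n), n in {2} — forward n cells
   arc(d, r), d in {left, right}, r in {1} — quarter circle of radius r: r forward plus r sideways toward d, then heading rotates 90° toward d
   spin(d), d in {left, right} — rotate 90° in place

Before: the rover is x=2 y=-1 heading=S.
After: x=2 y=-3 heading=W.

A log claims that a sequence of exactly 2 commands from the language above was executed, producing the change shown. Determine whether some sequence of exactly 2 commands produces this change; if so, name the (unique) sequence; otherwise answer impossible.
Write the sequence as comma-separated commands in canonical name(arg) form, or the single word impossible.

key: cell and facing (now W) both changed — the 2 commands mix motion and turning
initial: x=2 y=-1 heading=S
[1] after straight(2): x=2 y=-3 heading=S
[2] after spin(right): x=2 y=-3 heading=W
no other 2-command option fits: unique.

straight(2), spin(right)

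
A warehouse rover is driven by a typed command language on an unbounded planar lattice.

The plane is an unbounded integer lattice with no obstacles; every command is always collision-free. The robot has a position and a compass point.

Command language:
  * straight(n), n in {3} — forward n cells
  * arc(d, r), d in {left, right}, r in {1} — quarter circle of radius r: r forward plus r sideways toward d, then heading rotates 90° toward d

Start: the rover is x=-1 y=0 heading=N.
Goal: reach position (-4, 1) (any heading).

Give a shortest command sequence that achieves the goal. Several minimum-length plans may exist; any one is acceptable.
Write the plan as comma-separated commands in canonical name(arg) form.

start: x=-1 y=0 heading=N
step 1 (arc(left, 1)): x=-2 y=1 heading=W
step 2 (arc(right, 1)): x=-3 y=2 heading=N
step 3 (arc(left, 1)): x=-4 y=3 heading=W
step 4 (arc(left, 1)): x=-5 y=2 heading=S
step 5 (arc(left, 1)): x=-4 y=1 heading=E
nothing shorter than 5 reaches the goal.

arc(left, 1), arc(right, 1), arc(left, 1), arc(left, 1), arc(left, 1)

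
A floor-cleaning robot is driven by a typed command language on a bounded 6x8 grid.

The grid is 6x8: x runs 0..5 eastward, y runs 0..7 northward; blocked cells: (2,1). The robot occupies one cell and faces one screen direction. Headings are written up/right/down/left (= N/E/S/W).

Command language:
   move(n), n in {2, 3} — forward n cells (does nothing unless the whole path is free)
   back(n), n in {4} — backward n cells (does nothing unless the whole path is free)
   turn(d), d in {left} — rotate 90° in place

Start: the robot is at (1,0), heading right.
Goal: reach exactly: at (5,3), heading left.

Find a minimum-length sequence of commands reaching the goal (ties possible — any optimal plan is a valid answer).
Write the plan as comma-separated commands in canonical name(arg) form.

turn(left), move(3), turn(left), back(4)

start: at (1,0), heading right
t=1 turn(left) ⇒ at (1,0), heading up
t=2 move(3) ⇒ at (1,3), heading up
t=3 turn(left) ⇒ at (1,3), heading left
t=4 back(4) ⇒ at (5,3), heading left
no 3-step plan works, so 4 is optimal.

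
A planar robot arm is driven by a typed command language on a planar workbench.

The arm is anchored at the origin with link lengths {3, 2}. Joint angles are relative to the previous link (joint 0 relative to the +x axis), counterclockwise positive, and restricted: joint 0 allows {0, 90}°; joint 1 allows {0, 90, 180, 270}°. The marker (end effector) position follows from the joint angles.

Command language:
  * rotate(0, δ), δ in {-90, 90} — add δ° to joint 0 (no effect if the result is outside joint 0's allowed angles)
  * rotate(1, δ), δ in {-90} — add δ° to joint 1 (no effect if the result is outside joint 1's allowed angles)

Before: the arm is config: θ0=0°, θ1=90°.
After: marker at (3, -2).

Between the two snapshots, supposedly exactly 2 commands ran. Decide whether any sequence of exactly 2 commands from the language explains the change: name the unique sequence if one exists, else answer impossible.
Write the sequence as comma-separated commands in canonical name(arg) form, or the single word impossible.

begin: config: θ0=0°, θ1=90°
t=1 rotate(1, -90) ⇒ config: θ0=0°, θ1=0°
t=2 rotate(1, -90) ⇒ config: θ0=0°, θ1=270°
no rival 2-sequence matches.

rotate(1, -90), rotate(1, -90)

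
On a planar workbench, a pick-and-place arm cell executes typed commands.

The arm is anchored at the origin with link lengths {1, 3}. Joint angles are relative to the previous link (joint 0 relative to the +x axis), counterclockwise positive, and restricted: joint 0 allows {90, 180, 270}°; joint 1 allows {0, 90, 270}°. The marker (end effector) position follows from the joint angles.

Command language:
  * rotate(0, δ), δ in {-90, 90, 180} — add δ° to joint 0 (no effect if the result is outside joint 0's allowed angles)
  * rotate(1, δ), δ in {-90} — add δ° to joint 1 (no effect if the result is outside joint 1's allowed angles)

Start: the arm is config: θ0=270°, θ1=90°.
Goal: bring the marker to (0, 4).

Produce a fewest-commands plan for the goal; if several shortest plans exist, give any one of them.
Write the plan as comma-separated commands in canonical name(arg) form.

begin: config: θ0=270°, θ1=90°
1. rotate(0, 180) → config: θ0=90°, θ1=90°
2. rotate(1, -90) → config: θ0=90°, θ1=0°
nothing shorter than 2 reaches the goal.

rotate(0, 180), rotate(1, -90)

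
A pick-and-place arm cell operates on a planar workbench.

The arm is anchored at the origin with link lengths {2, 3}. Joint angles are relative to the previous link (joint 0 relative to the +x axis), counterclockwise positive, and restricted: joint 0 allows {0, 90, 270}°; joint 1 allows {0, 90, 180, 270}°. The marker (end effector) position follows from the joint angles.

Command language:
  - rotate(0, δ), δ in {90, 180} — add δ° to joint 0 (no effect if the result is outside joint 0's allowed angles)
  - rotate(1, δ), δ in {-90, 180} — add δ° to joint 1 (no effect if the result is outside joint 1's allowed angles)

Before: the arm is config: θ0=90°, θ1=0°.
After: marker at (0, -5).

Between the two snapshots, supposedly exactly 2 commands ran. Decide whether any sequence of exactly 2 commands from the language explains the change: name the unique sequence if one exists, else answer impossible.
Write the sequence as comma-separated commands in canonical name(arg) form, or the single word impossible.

rotate(0, 90), rotate(0, 180)

key: running rotate(0, 180) before rotate(0, 90) would end elsewhere — order is forced
initial: config: θ0=90°, θ1=0°
[1] after rotate(0, 90): config: θ0=90°, θ1=0°
[2] after rotate(0, 180): config: θ0=270°, θ1=0°
uniquely the one of 16 2-step routes that fits.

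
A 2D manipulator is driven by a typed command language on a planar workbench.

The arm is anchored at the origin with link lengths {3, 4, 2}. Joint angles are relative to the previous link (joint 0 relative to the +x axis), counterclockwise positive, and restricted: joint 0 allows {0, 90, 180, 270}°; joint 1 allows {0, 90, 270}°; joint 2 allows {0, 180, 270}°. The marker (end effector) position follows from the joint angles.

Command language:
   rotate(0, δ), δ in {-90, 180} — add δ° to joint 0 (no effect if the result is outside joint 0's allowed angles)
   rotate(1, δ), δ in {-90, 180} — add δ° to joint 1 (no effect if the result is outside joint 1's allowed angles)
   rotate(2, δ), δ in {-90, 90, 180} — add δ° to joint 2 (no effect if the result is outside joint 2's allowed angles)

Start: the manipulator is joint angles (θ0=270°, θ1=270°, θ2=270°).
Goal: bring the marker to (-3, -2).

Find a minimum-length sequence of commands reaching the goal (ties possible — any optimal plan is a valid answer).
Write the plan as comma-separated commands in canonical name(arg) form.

t0: joint angles (θ0=270°, θ1=270°, θ2=270°)
1. rotate(1, 180) → joint angles (θ0=270°, θ1=90°, θ2=270°)
2. rotate(2, -90) → joint angles (θ0=270°, θ1=90°, θ2=180°)
3. rotate(0, -90) → joint angles (θ0=180°, θ1=90°, θ2=180°)
no 2-step plan works, so 3 is optimal.

rotate(1, 180), rotate(2, -90), rotate(0, -90)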